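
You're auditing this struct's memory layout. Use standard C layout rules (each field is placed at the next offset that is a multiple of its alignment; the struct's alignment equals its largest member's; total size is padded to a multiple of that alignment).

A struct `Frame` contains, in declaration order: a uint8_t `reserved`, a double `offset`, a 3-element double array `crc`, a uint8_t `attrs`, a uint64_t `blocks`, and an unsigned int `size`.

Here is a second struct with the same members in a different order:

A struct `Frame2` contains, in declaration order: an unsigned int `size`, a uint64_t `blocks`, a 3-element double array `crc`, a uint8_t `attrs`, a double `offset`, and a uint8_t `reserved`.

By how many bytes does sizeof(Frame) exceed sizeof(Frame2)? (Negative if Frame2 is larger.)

0

@0: reserved [1B, align 1] → 1
+7 pad (align 8)
@8: offset [8B, align 8] → 16
@16: crc [24B, align 8] → 40
@40: attrs [1B, align 1] → 41
+7 pad (align 8)
@48: blocks [8B, align 8] → 56
@56: size [4B, align 4] → 60
+4 tail pad (align 8)
size 64, align 8
— Frame2 —
@0: size [4B, align 4] → 4
+4 pad (align 8)
@8: blocks [8B, align 8] → 16
@16: crc [24B, align 8] → 40
@40: attrs [1B, align 1] → 41
+7 pad (align 8)
@48: offset [8B, align 8] → 56
@56: reserved [1B, align 1] → 57
+7 tail pad (align 8)
size 64, align 8
64 − 64 = 0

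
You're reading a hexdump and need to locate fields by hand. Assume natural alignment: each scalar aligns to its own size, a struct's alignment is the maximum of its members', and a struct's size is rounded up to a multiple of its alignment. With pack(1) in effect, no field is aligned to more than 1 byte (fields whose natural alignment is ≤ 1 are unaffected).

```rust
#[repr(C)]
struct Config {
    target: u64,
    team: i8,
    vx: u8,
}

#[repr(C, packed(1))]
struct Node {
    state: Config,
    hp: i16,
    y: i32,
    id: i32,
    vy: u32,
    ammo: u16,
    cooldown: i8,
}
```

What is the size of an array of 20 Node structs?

660

Config: 0..8  target  (8B, 8-aligned); 8..9  team  (1B, 1-aligned); 9..10  vx  (1B, 1-aligned); 10..16  -- tail padding (6B); sizeof = 16, alignof = 8
0..16  state  (16B, 1-aligned)
16..18  hp  (2B, 1-aligned)
18..22  y  (4B, 1-aligned)
22..26  id  (4B, 1-aligned)
26..30  vy  (4B, 1-aligned)
30..32  ammo  (2B, 1-aligned)
32..33  cooldown  (1B, 1-aligned)
sizeof = 33, alignof = 1
array of 20: 20 × 33 = 660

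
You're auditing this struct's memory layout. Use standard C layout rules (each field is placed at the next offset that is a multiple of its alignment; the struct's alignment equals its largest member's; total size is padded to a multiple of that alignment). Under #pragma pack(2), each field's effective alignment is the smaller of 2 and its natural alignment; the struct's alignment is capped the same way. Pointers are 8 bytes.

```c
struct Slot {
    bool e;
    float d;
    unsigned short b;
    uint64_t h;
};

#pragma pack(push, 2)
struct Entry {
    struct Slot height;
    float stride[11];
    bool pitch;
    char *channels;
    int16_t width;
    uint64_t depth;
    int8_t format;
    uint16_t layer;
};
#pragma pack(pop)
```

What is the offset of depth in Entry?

80

Slot: 0..1  e  (1B, 1-aligned); 1..4  -- padding (3B); 4..8  d  (4B, 4-aligned); 8..10  b  (2B, 2-aligned); 10..16  -- padding (6B); 16..24  h  (8B, 8-aligned); sizeof = 24, alignof = 8
0..24  height  (24B, 2-aligned)
24..68  stride  (44B, 2-aligned)
68..69  pitch  (1B, 1-aligned)
69..70  -- padding (1B)
70..78  channels  (8B, 2-aligned)
78..80  width  (2B, 2-aligned)
80..88  depth  (8B, 2-aligned)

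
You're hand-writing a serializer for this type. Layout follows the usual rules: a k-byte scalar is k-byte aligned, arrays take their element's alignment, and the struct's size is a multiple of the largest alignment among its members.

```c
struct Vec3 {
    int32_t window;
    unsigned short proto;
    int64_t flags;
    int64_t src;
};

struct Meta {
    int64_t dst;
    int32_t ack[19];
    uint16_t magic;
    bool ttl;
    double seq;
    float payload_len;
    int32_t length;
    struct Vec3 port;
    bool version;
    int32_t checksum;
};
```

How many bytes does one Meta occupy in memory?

136

Vec3: 0..4  window  (4B, 4-aligned); 4..6  proto  (2B, 2-aligned); 6..8  -- padding (2B); 8..16  flags  (8B, 8-aligned); 16..24  src  (8B, 8-aligned); sizeof = 24, alignof = 8
0..8  dst  (8B, 8-aligned)
8..84  ack  (76B, 4-aligned)
84..86  magic  (2B, 2-aligned)
86..87  ttl  (1B, 1-aligned)
87..88  -- padding (1B)
88..96  seq  (8B, 8-aligned)
96..100  payload_len  (4B, 4-aligned)
100..104  length  (4B, 4-aligned)
104..128  port  (24B, 8-aligned)
128..129  version  (1B, 1-aligned)
129..132  -- padding (3B)
132..136  checksum  (4B, 4-aligned)
sizeof = 136, alignof = 8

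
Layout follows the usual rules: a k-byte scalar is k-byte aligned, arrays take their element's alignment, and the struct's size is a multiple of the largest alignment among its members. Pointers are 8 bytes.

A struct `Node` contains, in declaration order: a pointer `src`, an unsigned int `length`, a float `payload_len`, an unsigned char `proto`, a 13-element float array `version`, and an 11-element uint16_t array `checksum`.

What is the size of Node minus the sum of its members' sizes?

5

0..8  src  (8B, 8-aligned)
8..12  length  (4B, 4-aligned)
12..16  payload_len  (4B, 4-aligned)
16..17  proto  (1B, 1-aligned)
17..20  -- padding (3B)
20..72  version  (52B, 4-aligned)
72..94  checksum  (22B, 2-aligned)
94..96  -- tail padding (2B)
sizeof = 96, alignof = 8
data bytes 91, size 96 → padding 5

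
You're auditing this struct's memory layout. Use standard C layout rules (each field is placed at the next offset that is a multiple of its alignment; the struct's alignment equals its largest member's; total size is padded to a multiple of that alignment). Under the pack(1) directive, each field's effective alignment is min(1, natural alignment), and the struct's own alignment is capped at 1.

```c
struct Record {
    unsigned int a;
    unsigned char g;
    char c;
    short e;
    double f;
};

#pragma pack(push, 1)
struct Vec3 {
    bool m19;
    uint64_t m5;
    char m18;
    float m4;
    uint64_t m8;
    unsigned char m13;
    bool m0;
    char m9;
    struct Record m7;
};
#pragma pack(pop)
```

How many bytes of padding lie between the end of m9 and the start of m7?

Record: a at 0 (size 4, align 4) → ends 4; g at 4 (size 1, align 1) → ends 5; c at 5 (size 1, align 1) → ends 6; e at 6 (size 2, align 2) → ends 8; f at 8 (size 8, align 8) → ends 16; total 16 bytes, alignment 8
m19 at 0 (size 1, align 1) → ends 1
m5 at 1 (size 8, align 1) → ends 9
m18 at 9 (size 1, align 1) → ends 10
m4 at 10 (size 4, align 1) → ends 14
m8 at 14 (size 8, align 1) → ends 22
m13 at 22 (size 1, align 1) → ends 23
m0 at 23 (size 1, align 1) → ends 24
m9 at 24 (size 1, align 1) → ends 25
m7 at 25 (size 16, align 1) → ends 41

0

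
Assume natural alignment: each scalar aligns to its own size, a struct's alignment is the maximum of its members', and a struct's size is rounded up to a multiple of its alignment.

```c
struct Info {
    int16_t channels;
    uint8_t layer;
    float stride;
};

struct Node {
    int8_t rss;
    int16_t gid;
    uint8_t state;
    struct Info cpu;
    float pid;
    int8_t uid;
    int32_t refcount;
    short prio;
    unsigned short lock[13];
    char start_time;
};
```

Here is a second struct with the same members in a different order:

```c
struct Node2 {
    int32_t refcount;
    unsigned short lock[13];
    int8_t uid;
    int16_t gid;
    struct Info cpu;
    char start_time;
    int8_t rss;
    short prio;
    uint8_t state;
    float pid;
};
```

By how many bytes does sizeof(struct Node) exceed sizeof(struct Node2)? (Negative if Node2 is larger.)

Info: channels at 0 (size 2, align 2) → ends 2; layer at 2 (size 1, align 1) → ends 3; pad 1 to align 4 for stride; stride at 4 (size 4, align 4) → ends 8; total 8 bytes, alignment 4
rss at 0 (size 1, align 1) → ends 1
pad 1 to align 2 for gid
gid at 2 (size 2, align 2) → ends 4
state at 4 (size 1, align 1) → ends 5
pad 3 to align 4 for cpu
cpu at 8 (size 8, align 4) → ends 16
pid at 16 (size 4, align 4) → ends 20
uid at 20 (size 1, align 1) → ends 21
pad 3 to align 4 for refcount
refcount at 24 (size 4, align 4) → ends 28
prio at 28 (size 2, align 2) → ends 30
lock at 30 (size 26, align 2) → ends 56
start_time at 56 (size 1, align 1) → ends 57
tail pad 3 to reach multiple of 4
total 60 bytes, alignment 4
— Node2 —
refcount at 0 (size 4, align 4) → ends 4
lock at 4 (size 26, align 2) → ends 30
uid at 30 (size 1, align 1) → ends 31
pad 1 to align 2 for gid
gid at 32 (size 2, align 2) → ends 34
pad 2 to align 4 for cpu
cpu at 36 (size 8, align 4) → ends 44
start_time at 44 (size 1, align 1) → ends 45
rss at 45 (size 1, align 1) → ends 46
prio at 46 (size 2, align 2) → ends 48
state at 48 (size 1, align 1) → ends 49
pad 3 to align 4 for pid
pid at 52 (size 4, align 4) → ends 56
total 56 bytes, alignment 4
60 − 56 = 4

4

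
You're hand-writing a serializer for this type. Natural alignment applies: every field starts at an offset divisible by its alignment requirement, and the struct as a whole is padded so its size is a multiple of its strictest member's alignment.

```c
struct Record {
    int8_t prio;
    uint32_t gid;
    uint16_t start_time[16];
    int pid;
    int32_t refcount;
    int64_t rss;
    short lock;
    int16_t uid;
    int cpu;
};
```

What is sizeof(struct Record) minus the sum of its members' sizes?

0..1  prio  (1B, 1-aligned)
1..4  -- padding (3B)
4..8  gid  (4B, 4-aligned)
8..40  start_time  (32B, 2-aligned)
40..44  pid  (4B, 4-aligned)
44..48  refcount  (4B, 4-aligned)
48..56  rss  (8B, 8-aligned)
56..58  lock  (2B, 2-aligned)
58..60  uid  (2B, 2-aligned)
60..64  cpu  (4B, 4-aligned)
sizeof = 64, alignof = 8
data bytes 61, size 64 → padding 3

3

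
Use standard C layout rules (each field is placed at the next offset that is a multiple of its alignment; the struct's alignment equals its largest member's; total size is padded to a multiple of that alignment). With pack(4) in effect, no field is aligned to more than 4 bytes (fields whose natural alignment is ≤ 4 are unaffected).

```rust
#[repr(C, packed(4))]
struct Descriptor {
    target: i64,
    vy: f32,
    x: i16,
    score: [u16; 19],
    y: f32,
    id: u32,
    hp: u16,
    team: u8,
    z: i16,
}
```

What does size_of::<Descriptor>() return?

@0: target [8B, align 4] → 8
@8: vy [4B, align 4] → 12
@12: x [2B, align 2] → 14
@14: score [38B, align 2] → 52
@52: y [4B, align 4] → 56
@56: id [4B, align 4] → 60
@60: hp [2B, align 2] → 62
@62: team [1B, align 1] → 63
+1 pad (align 2)
@64: z [2B, align 2] → 66
+2 tail pad (align 4)
size 68, align 4

68 bytes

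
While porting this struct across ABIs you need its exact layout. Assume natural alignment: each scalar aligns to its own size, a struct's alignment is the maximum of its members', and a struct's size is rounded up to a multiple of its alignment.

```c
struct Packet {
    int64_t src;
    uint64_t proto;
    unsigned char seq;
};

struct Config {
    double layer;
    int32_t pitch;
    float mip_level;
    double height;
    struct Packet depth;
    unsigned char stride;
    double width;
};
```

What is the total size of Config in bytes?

Packet: 0..8  src  (8B, 8-aligned); 8..16  proto  (8B, 8-aligned); 16..17  seq  (1B, 1-aligned); 17..24  -- tail padding (7B); sizeof = 24, alignof = 8
0..8  layer  (8B, 8-aligned)
8..12  pitch  (4B, 4-aligned)
12..16  mip_level  (4B, 4-aligned)
16..24  height  (8B, 8-aligned)
24..48  depth  (24B, 8-aligned)
48..49  stride  (1B, 1-aligned)
49..56  -- padding (7B)
56..64  width  (8B, 8-aligned)
sizeof = 64, alignof = 8

64 bytes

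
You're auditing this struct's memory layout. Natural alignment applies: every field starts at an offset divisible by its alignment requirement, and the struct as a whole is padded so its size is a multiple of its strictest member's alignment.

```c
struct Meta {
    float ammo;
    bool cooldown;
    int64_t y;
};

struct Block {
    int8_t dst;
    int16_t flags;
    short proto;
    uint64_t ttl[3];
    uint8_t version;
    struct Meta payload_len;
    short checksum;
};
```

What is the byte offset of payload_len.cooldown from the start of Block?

44

Meta: @0: ammo [4B, align 4] → 4; @4: cooldown [1B, align 1] → 5; +3 pad (align 8); @8: y [8B, align 8] → 16; size 16, align 8
@0: dst [1B, align 1] → 1
+1 pad (align 2)
@2: flags [2B, align 2] → 4
@4: proto [2B, align 2] → 6
+2 pad (align 8)
@8: ttl [24B, align 8] → 32
@32: version [1B, align 1] → 33
+7 pad (align 8)
@40: payload_len [16B, align 8] → 56
within Meta: cooldown at 4
40 + 4 = 44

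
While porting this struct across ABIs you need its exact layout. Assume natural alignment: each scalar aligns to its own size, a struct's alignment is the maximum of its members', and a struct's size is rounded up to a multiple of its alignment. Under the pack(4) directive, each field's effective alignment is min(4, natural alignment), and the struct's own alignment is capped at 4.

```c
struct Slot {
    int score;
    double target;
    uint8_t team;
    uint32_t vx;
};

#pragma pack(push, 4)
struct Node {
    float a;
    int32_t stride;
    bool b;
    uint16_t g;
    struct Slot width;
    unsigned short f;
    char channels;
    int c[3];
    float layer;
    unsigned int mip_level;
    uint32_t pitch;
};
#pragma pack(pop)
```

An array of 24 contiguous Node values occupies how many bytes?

Slot: 0..4  score  (4B, 4-aligned); 4..8  -- padding (4B); 8..16  target  (8B, 8-aligned); 16..17  team  (1B, 1-aligned); 17..20  -- padding (3B); 20..24  vx  (4B, 4-aligned); sizeof = 24, alignof = 8
0..4  a  (4B, 4-aligned)
4..8  stride  (4B, 4-aligned)
8..9  b  (1B, 1-aligned)
9..10  -- padding (1B)
10..12  g  (2B, 2-aligned)
12..36  width  (24B, 4-aligned)
36..38  f  (2B, 2-aligned)
38..39  channels  (1B, 1-aligned)
39..40  -- padding (1B)
40..52  c  (12B, 4-aligned)
52..56  layer  (4B, 4-aligned)
56..60  mip_level  (4B, 4-aligned)
60..64  pitch  (4B, 4-aligned)
sizeof = 64, alignof = 4
array of 24: 24 × 64 = 1536

1536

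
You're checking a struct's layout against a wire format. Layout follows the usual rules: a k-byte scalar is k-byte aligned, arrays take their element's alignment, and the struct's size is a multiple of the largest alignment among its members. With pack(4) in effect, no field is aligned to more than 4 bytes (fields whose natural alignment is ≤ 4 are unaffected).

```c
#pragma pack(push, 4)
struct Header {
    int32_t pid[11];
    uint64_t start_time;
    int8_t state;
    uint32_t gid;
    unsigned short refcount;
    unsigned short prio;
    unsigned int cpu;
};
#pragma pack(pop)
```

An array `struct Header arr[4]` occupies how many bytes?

272

0..44  pid  (44B, 4-aligned)
44..52  start_time  (8B, 4-aligned)
52..53  state  (1B, 1-aligned)
53..56  -- padding (3B)
56..60  gid  (4B, 4-aligned)
60..62  refcount  (2B, 2-aligned)
62..64  prio  (2B, 2-aligned)
64..68  cpu  (4B, 4-aligned)
sizeof = 68, alignof = 4
array of 4: 4 × 68 = 272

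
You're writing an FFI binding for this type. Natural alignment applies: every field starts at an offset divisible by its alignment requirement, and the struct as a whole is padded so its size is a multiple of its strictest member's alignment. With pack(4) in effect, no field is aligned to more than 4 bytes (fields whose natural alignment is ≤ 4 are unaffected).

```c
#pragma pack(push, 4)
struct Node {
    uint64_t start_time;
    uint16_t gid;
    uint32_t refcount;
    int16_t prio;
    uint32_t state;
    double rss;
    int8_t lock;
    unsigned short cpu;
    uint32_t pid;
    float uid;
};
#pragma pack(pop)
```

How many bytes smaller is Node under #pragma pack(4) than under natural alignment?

natural layout:
  @0: start_time [8B, align 8] → 8
  @8: gid [2B, align 2] → 10
  +2 pad (align 4)
  @12: refcount [4B, align 4] → 16
  @16: prio [2B, align 2] → 18
  +2 pad (align 4)
  @20: state [4B, align 4] → 24
  @24: rss [8B, align 8] → 32
  @32: lock [1B, align 1] → 33
  +1 pad (align 2)
  @34: cpu [2B, align 2] → 36
  @36: pid [4B, align 4] → 40
  @40: uid [4B, align 4] → 44
  +4 tail pad (align 8)
  size 48, align 8
packed(4) layout:
  @0: start_time [8B, align 4] → 8
  @8: gid [2B, align 2] → 10
  +2 pad (align 4)
  @12: refcount [4B, align 4] → 16
  @16: prio [2B, align 2] → 18
  +2 pad (align 4)
  @20: state [4B, align 4] → 24
  @24: rss [8B, align 4] → 32
  @32: lock [1B, align 1] → 33
  +1 pad (align 2)
  @34: cpu [2B, align 2] → 36
  @36: pid [4B, align 4] → 40
  @40: uid [4B, align 4] → 44
  size 44, align 4
48 − 44 = 4

4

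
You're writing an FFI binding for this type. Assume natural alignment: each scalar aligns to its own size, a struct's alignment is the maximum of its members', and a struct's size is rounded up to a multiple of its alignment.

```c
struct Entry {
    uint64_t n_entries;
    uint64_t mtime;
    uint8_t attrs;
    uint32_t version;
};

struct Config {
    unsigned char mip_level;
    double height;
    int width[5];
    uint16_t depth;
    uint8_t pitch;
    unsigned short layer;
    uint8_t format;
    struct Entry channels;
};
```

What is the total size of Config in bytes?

Entry: @0: n_entries [8B, align 8] → 8; @8: mtime [8B, align 8] → 16; @16: attrs [1B, align 1] → 17; +3 pad (align 4); @20: version [4B, align 4] → 24; size 24, align 8
@0: mip_level [1B, align 1] → 1
+7 pad (align 8)
@8: height [8B, align 8] → 16
@16: width [20B, align 4] → 36
@36: depth [2B, align 2] → 38
@38: pitch [1B, align 1] → 39
+1 pad (align 2)
@40: layer [2B, align 2] → 42
@42: format [1B, align 1] → 43
+5 pad (align 8)
@48: channels [24B, align 8] → 72
size 72, align 8

72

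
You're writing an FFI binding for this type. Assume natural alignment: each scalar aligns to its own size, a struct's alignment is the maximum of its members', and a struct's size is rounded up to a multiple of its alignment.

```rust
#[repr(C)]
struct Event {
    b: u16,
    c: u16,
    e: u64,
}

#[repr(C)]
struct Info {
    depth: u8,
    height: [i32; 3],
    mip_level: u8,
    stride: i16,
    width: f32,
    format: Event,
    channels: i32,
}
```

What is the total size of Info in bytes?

48

Event: @0: b [2B, align 2] → 2; @2: c [2B, align 2] → 4; +4 pad (align 8); @8: e [8B, align 8] → 16; size 16, align 8
@0: depth [1B, align 1] → 1
+3 pad (align 4)
@4: height [12B, align 4] → 16
@16: mip_level [1B, align 1] → 17
+1 pad (align 2)
@18: stride [2B, align 2] → 20
@20: width [4B, align 4] → 24
@24: format [16B, align 8] → 40
@40: channels [4B, align 4] → 44
+4 tail pad (align 8)
size 48, align 8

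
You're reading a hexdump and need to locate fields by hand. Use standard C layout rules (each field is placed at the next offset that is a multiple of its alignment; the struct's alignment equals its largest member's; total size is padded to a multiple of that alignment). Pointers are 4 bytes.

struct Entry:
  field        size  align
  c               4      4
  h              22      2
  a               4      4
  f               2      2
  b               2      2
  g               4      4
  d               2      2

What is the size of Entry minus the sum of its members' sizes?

@0: c [4B, align 4] → 4
@4: h [22B, align 2] → 26
+2 pad (align 4)
@28: a [4B, align 4] → 32
@32: f [2B, align 2] → 34
@34: b [2B, align 2] → 36
@36: g [4B, align 4] → 40
@40: d [2B, align 2] → 42
+2 tail pad (align 4)
size 44, align 4
data bytes 40, size 44 → padding 4

4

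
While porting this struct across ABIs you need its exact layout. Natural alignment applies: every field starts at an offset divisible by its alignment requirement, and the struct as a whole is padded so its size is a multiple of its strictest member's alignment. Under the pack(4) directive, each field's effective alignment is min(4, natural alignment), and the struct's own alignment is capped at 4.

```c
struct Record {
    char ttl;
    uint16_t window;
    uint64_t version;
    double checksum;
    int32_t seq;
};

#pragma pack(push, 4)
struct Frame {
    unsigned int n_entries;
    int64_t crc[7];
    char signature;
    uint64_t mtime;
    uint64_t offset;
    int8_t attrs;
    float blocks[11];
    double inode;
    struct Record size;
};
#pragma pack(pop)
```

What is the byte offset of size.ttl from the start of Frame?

136

Record: ttl at 0 (size 1, align 1) → ends 1; pad 1 to align 2 for window; window at 2 (size 2, align 2) → ends 4; pad 4 to align 8 for version; version at 8 (size 8, align 8) → ends 16; checksum at 16 (size 8, align 8) → ends 24; seq at 24 (size 4, align 4) → ends 28; tail pad 4 to reach multiple of 8; total 32 bytes, alignment 8
n_entries at 0 (size 4, align 4) → ends 4
crc at 4 (size 56, align 4) → ends 60
signature at 60 (size 1, align 1) → ends 61
pad 3 to align 4 for mtime
mtime at 64 (size 8, align 4) → ends 72
offset at 72 (size 8, align 4) → ends 80
attrs at 80 (size 1, align 1) → ends 81
pad 3 to align 4 for blocks
blocks at 84 (size 44, align 4) → ends 128
inode at 128 (size 8, align 4) → ends 136
size at 136 (size 32, align 4) → ends 168
within Record: ttl at 0
136 + 0 = 136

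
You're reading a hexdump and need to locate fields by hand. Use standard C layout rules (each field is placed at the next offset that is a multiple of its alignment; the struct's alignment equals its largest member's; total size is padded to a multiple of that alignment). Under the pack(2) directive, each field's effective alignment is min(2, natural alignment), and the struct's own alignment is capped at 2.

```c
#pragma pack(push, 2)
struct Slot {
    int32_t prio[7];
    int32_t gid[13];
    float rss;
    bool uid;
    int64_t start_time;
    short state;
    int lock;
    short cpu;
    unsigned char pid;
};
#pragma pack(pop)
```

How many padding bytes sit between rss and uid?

0..28  prio  (28B, 2-aligned)
28..80  gid  (52B, 2-aligned)
80..84  rss  (4B, 2-aligned)
84..85  uid  (1B, 1-aligned)

0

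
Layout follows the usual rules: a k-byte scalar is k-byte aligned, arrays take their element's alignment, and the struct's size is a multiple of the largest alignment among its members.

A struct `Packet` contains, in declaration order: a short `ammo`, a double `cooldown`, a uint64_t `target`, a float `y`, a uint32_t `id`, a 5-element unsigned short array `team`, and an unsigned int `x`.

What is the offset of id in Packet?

@0: ammo [2B, align 2] → 2
+6 pad (align 8)
@8: cooldown [8B, align 8] → 16
@16: target [8B, align 8] → 24
@24: y [4B, align 4] → 28
@28: id [4B, align 4] → 32

28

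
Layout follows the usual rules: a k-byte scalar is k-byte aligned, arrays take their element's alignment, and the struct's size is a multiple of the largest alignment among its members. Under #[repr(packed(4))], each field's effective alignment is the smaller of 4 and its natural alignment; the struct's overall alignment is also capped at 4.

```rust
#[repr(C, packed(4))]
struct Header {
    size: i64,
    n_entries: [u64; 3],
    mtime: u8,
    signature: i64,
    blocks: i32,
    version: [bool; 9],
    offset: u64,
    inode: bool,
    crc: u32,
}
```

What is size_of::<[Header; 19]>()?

1444

size at 0 (size 8, align 4) → ends 8
n_entries at 8 (size 24, align 4) → ends 32
mtime at 32 (size 1, align 1) → ends 33
pad 3 to align 4 for signature
signature at 36 (size 8, align 4) → ends 44
blocks at 44 (size 4, align 4) → ends 48
version at 48 (size 9, align 1) → ends 57
pad 3 to align 4 for offset
offset at 60 (size 8, align 4) → ends 68
inode at 68 (size 1, align 1) → ends 69
pad 3 to align 4 for crc
crc at 72 (size 4, align 4) → ends 76
total 76 bytes, alignment 4
array of 19: 19 × 76 = 1444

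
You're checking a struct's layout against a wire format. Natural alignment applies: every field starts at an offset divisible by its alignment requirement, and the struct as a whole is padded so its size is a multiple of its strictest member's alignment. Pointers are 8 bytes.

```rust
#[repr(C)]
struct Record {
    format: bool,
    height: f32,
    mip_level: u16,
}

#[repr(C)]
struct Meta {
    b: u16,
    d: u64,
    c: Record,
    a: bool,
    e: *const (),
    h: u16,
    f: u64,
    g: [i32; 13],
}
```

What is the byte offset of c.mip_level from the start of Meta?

24

Record: @0: format [1B, align 1] → 1; +3 pad (align 4); @4: height [4B, align 4] → 8; @8: mip_level [2B, align 2] → 10; +2 tail pad (align 4); size 12, align 4
@0: b [2B, align 2] → 2
+6 pad (align 8)
@8: d [8B, align 8] → 16
@16: c [12B, align 4] → 28
within Record: mip_level at 8
16 + 8 = 24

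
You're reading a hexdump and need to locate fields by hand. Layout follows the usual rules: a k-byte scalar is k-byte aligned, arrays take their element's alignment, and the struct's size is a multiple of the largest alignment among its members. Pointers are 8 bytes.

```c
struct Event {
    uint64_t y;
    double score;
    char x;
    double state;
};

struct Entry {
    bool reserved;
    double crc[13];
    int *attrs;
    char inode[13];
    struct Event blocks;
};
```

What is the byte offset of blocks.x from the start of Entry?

Event: 0..8  y  (8B, 8-aligned); 8..16  score  (8B, 8-aligned); 16..17  x  (1B, 1-aligned); 17..24  -- padding (7B); 24..32  state  (8B, 8-aligned); sizeof = 32, alignof = 8
0..1  reserved  (1B, 1-aligned)
1..8  -- padding (7B)
8..112  crc  (104B, 8-aligned)
112..120  attrs  (8B, 8-aligned)
120..133  inode  (13B, 1-aligned)
133..136  -- padding (3B)
136..168  blocks  (32B, 8-aligned)
within Event: x at 16
136 + 16 = 152

152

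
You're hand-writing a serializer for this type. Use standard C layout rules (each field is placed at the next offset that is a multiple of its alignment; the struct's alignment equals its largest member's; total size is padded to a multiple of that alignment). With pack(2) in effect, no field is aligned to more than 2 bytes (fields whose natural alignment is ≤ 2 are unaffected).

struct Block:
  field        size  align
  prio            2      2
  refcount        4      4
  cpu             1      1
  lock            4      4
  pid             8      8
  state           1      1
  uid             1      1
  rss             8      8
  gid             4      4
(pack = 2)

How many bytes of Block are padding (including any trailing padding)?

0..2  prio  (2B, 2-aligned)
2..6  refcount  (4B, 2-aligned)
6..7  cpu  (1B, 1-aligned)
7..8  -- padding (1B)
8..12  lock  (4B, 2-aligned)
12..20  pid  (8B, 2-aligned)
20..21  state  (1B, 1-aligned)
21..22  uid  (1B, 1-aligned)
22..30  rss  (8B, 2-aligned)
30..34  gid  (4B, 2-aligned)
sizeof = 34, alignof = 2
data bytes 33, size 34 → padding 1

1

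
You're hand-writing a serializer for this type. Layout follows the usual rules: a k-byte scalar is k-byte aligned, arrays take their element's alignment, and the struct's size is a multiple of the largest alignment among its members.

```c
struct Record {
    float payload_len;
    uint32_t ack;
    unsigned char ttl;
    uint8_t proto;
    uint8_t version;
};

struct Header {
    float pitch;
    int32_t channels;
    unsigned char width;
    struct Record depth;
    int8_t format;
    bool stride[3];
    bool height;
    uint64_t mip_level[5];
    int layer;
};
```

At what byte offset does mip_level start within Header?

32

Record: payload_len at 0 (size 4, align 4) → ends 4; ack at 4 (size 4, align 4) → ends 8; ttl at 8 (size 1, align 1) → ends 9; proto at 9 (size 1, align 1) → ends 10; version at 10 (size 1, align 1) → ends 11; tail pad 1 to reach multiple of 4; total 12 bytes, alignment 4
pitch at 0 (size 4, align 4) → ends 4
channels at 4 (size 4, align 4) → ends 8
width at 8 (size 1, align 1) → ends 9
pad 3 to align 4 for depth
depth at 12 (size 12, align 4) → ends 24
format at 24 (size 1, align 1) → ends 25
stride at 25 (size 3, align 1) → ends 28
height at 28 (size 1, align 1) → ends 29
pad 3 to align 8 for mip_level
mip_level at 32 (size 40, align 8) → ends 72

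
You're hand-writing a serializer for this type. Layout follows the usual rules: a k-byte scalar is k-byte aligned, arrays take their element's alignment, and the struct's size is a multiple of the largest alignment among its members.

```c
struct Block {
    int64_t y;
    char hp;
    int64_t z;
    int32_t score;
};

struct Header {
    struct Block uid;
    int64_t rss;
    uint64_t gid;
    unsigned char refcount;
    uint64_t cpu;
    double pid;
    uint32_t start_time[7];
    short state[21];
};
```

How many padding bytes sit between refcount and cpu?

7

Block: 0..8  y  (8B, 8-aligned); 8..9  hp  (1B, 1-aligned); 9..16  -- padding (7B); 16..24  z  (8B, 8-aligned); 24..28  score  (4B, 4-aligned); 28..32  -- tail padding (4B); sizeof = 32, alignof = 8
0..32  uid  (32B, 8-aligned)
32..40  rss  (8B, 8-aligned)
40..48  gid  (8B, 8-aligned)
48..49  refcount  (1B, 1-aligned)
49..56  -- padding (7B)
56..64  cpu  (8B, 8-aligned)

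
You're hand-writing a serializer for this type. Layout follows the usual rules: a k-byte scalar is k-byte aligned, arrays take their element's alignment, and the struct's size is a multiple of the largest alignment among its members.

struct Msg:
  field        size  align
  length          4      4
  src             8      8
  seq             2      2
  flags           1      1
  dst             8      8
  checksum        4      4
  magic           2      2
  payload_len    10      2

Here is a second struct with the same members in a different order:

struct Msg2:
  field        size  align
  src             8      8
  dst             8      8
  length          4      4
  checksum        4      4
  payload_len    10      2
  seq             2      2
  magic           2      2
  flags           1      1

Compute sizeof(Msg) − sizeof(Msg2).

8

@0: length [4B, align 4] → 4
+4 pad (align 8)
@8: src [8B, align 8] → 16
@16: seq [2B, align 2] → 18
@18: flags [1B, align 1] → 19
+5 pad (align 8)
@24: dst [8B, align 8] → 32
@32: checksum [4B, align 4] → 36
@36: magic [2B, align 2] → 38
@38: payload_len [10B, align 2] → 48
size 48, align 8
— Msg2 —
@0: src [8B, align 8] → 8
@8: dst [8B, align 8] → 16
@16: length [4B, align 4] → 20
@20: checksum [4B, align 4] → 24
@24: payload_len [10B, align 2] → 34
@34: seq [2B, align 2] → 36
@36: magic [2B, align 2] → 38
@38: flags [1B, align 1] → 39
+1 tail pad (align 8)
size 40, align 8
48 − 40 = 8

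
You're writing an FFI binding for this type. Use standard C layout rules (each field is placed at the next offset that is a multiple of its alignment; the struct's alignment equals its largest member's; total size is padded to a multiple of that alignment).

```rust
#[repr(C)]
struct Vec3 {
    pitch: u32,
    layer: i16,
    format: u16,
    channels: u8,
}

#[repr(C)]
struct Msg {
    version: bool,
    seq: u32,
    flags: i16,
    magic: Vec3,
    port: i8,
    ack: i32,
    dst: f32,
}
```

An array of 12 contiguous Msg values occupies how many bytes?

Vec3: pitch at 0 (size 4, align 4) → ends 4; layer at 4 (size 2, align 2) → ends 6; format at 6 (size 2, align 2) → ends 8; channels at 8 (size 1, align 1) → ends 9; tail pad 3 to reach multiple of 4; total 12 bytes, alignment 4
version at 0 (size 1, align 1) → ends 1
pad 3 to align 4 for seq
seq at 4 (size 4, align 4) → ends 8
flags at 8 (size 2, align 2) → ends 10
pad 2 to align 4 for magic
magic at 12 (size 12, align 4) → ends 24
port at 24 (size 1, align 1) → ends 25
pad 3 to align 4 for ack
ack at 28 (size 4, align 4) → ends 32
dst at 32 (size 4, align 4) → ends 36
total 36 bytes, alignment 4
array of 12: 12 × 36 = 432

432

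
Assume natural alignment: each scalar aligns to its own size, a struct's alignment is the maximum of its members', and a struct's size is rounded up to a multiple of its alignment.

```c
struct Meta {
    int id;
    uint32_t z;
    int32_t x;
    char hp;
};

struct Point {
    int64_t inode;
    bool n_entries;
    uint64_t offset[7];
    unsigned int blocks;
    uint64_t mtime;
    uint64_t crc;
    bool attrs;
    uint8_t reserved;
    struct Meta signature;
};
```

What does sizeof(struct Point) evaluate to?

120

Meta: 0..4  id  (4B, 4-aligned); 4..8  z  (4B, 4-aligned); 8..12  x  (4B, 4-aligned); 12..13  hp  (1B, 1-aligned); 13..16  -- tail padding (3B); sizeof = 16, alignof = 4
0..8  inode  (8B, 8-aligned)
8..9  n_entries  (1B, 1-aligned)
9..16  -- padding (7B)
16..72  offset  (56B, 8-aligned)
72..76  blocks  (4B, 4-aligned)
76..80  -- padding (4B)
80..88  mtime  (8B, 8-aligned)
88..96  crc  (8B, 8-aligned)
96..97  attrs  (1B, 1-aligned)
97..98  reserved  (1B, 1-aligned)
98..100  -- padding (2B)
100..116  signature  (16B, 4-aligned)
116..120  -- tail padding (4B)
sizeof = 120, alignof = 8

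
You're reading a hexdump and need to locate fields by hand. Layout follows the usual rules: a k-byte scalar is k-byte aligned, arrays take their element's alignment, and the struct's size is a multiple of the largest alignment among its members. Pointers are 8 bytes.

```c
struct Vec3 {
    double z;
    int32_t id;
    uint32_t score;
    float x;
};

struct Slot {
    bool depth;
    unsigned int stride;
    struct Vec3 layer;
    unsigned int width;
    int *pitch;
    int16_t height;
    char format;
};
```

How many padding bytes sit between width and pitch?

Vec3: z at 0 (size 8, align 8) → ends 8; id at 8 (size 4, align 4) → ends 12; score at 12 (size 4, align 4) → ends 16; x at 16 (size 4, align 4) → ends 20; tail pad 4 to reach multiple of 8; total 24 bytes, alignment 8
depth at 0 (size 1, align 1) → ends 1
pad 3 to align 4 for stride
stride at 4 (size 4, align 4) → ends 8
layer at 8 (size 24, align 8) → ends 32
width at 32 (size 4, align 4) → ends 36
pad 4 to align 8 for pitch
pitch at 40 (size 8, align 8) → ends 48

4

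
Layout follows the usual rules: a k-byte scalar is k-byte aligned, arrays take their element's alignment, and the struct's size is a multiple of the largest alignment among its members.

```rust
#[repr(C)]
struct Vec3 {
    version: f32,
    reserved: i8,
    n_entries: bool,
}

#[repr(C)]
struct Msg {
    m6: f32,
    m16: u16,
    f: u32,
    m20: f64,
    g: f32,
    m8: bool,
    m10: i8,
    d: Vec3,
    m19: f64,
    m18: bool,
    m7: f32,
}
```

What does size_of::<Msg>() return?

Vec3: version at 0 (size 4, align 4) → ends 4; reserved at 4 (size 1, align 1) → ends 5; n_entries at 5 (size 1, align 1) → ends 6; tail pad 2 to reach multiple of 4; total 8 bytes, alignment 4
m6 at 0 (size 4, align 4) → ends 4
m16 at 4 (size 2, align 2) → ends 6
pad 2 to align 4 for f
f at 8 (size 4, align 4) → ends 12
pad 4 to align 8 for m20
m20 at 16 (size 8, align 8) → ends 24
g at 24 (size 4, align 4) → ends 28
m8 at 28 (size 1, align 1) → ends 29
m10 at 29 (size 1, align 1) → ends 30
pad 2 to align 4 for d
d at 32 (size 8, align 4) → ends 40
m19 at 40 (size 8, align 8) → ends 48
m18 at 48 (size 1, align 1) → ends 49
pad 3 to align 4 for m7
m7 at 52 (size 4, align 4) → ends 56
total 56 bytes, alignment 8

56 bytes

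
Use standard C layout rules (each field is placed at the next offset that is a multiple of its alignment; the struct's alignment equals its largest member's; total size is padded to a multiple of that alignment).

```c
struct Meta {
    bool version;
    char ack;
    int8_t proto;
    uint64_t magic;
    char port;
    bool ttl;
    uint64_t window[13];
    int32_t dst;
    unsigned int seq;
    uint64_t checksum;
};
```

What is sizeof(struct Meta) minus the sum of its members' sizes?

0..1  version  (1B, 1-aligned)
1..2  ack  (1B, 1-aligned)
2..3  proto  (1B, 1-aligned)
3..8  -- padding (5B)
8..16  magic  (8B, 8-aligned)
16..17  port  (1B, 1-aligned)
17..18  ttl  (1B, 1-aligned)
18..24  -- padding (6B)
24..128  window  (104B, 8-aligned)
128..132  dst  (4B, 4-aligned)
132..136  seq  (4B, 4-aligned)
136..144  checksum  (8B, 8-aligned)
sizeof = 144, alignof = 8
data bytes 133, size 144 → padding 11

11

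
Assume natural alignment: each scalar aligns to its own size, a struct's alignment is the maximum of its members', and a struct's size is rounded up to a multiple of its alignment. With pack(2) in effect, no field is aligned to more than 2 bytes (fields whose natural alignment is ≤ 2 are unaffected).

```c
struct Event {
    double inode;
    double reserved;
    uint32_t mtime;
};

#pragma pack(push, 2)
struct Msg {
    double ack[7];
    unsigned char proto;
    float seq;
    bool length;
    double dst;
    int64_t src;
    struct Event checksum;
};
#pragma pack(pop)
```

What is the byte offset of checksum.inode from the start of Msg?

Event: inode at 0 (size 8, align 8) → ends 8; reserved at 8 (size 8, align 8) → ends 16; mtime at 16 (size 4, align 4) → ends 20; tail pad 4 to reach multiple of 8; total 24 bytes, alignment 8
ack at 0 (size 56, align 2) → ends 56
proto at 56 (size 1, align 1) → ends 57
pad 1 to align 2 for seq
seq at 58 (size 4, align 2) → ends 62
length at 62 (size 1, align 1) → ends 63
pad 1 to align 2 for dst
dst at 64 (size 8, align 2) → ends 72
src at 72 (size 8, align 2) → ends 80
checksum at 80 (size 24, align 2) → ends 104
within Event: inode at 0
80 + 0 = 80

80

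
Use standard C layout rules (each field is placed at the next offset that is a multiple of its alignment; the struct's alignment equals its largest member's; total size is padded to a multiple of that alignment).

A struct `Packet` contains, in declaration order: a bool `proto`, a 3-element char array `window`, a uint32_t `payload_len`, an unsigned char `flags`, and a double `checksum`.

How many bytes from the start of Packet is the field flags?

@0: proto [1B, align 1] → 1
@1: window [3B, align 1] → 4
@4: payload_len [4B, align 4] → 8
@8: flags [1B, align 1] → 9

8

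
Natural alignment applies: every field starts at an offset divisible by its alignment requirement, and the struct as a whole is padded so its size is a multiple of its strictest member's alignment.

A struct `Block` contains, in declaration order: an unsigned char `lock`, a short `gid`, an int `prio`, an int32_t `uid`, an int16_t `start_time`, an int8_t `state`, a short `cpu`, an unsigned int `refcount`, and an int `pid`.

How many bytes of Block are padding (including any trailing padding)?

4

@0: lock [1B, align 1] → 1
+1 pad (align 2)
@2: gid [2B, align 2] → 4
@4: prio [4B, align 4] → 8
@8: uid [4B, align 4] → 12
@12: start_time [2B, align 2] → 14
@14: state [1B, align 1] → 15
+1 pad (align 2)
@16: cpu [2B, align 2] → 18
+2 pad (align 4)
@20: refcount [4B, align 4] → 24
@24: pid [4B, align 4] → 28
size 28, align 4
data bytes 24, size 28 → padding 4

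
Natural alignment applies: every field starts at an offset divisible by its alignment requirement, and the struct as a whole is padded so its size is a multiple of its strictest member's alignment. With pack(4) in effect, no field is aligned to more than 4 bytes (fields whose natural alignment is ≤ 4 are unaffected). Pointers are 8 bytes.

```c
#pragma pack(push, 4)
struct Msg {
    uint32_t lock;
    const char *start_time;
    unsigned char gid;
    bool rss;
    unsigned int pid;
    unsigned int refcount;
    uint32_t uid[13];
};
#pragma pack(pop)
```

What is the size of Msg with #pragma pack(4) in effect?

76

0..4  lock  (4B, 4-aligned)
4..12  start_time  (8B, 4-aligned)
12..13  gid  (1B, 1-aligned)
13..14  rss  (1B, 1-aligned)
14..16  -- padding (2B)
16..20  pid  (4B, 4-aligned)
20..24  refcount  (4B, 4-aligned)
24..76  uid  (52B, 4-aligned)
sizeof = 76, alignof = 4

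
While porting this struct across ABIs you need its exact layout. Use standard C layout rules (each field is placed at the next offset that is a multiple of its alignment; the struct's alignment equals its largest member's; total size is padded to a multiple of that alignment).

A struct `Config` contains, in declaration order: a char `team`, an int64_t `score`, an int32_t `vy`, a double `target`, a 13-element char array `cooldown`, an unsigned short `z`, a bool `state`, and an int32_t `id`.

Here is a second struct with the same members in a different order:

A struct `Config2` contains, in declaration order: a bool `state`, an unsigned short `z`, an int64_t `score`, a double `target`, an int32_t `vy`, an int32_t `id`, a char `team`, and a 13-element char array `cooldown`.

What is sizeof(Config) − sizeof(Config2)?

team at 0 (size 1, align 1) → ends 1
pad 7 to align 8 for score
score at 8 (size 8, align 8) → ends 16
vy at 16 (size 4, align 4) → ends 20
pad 4 to align 8 for target
target at 24 (size 8, align 8) → ends 32
cooldown at 32 (size 13, align 1) → ends 45
pad 1 to align 2 for z
z at 46 (size 2, align 2) → ends 48
state at 48 (size 1, align 1) → ends 49
pad 3 to align 4 for id
id at 52 (size 4, align 4) → ends 56
total 56 bytes, alignment 8
— Config2 —
state at 0 (size 1, align 1) → ends 1
pad 1 to align 2 for z
z at 2 (size 2, align 2) → ends 4
pad 4 to align 8 for score
score at 8 (size 8, align 8) → ends 16
target at 16 (size 8, align 8) → ends 24
vy at 24 (size 4, align 4) → ends 28
id at 28 (size 4, align 4) → ends 32
team at 32 (size 1, align 1) → ends 33
cooldown at 33 (size 13, align 1) → ends 46
tail pad 2 to reach multiple of 8
total 48 bytes, alignment 8
56 − 48 = 8

8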